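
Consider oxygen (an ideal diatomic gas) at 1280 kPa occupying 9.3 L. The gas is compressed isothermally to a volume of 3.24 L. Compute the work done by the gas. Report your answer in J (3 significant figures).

Isothermal: W = nRT ln(V₂/V₁) = P₁V₁ ln(V₂/V₁).
P₁V₁ = (1280 kPa)(9.3 L) = 11904 J.
W = 11904 × ln(3.24/9.3) = 11904 × -1.054
W_by_gas = -12552 J.

W ≈ -12600 J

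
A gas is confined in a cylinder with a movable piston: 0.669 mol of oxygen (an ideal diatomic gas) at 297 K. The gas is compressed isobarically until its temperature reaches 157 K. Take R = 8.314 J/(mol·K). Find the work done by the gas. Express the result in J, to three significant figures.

Isobaric: W = P ΔV = nR ΔT.
W = (0.669)(8.314)(157 − 297) = -778.7 J.

W ≈ -779 J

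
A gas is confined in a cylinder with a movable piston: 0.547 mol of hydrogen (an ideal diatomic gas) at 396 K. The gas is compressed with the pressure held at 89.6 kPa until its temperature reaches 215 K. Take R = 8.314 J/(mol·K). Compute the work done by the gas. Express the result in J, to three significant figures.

W ≈ -823 J

Isobaric: W = P ΔV = nR ΔT.
W = (0.547)(8.314)(215 − 396) = -823.1 J.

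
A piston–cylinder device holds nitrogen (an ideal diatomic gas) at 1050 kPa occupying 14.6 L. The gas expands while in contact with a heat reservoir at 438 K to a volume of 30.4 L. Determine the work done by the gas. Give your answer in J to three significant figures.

W ≈ 11200 J

Isothermal: W = nRT ln(V₂/V₁) = P₁V₁ ln(V₂/V₁).
P₁V₁ = (1050 kPa)(14.6 L) = 15330 J.
W = 15330 × ln(30.4/14.6) = 15330 × 0.7334
W_by_gas = 11243 J.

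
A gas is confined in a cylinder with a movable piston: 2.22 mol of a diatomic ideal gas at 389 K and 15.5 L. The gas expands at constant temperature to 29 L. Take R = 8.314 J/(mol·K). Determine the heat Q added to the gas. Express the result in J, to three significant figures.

Isothermal ⇒ ΔU = 0, so Q = W = nRT ln(V₂/V₁).
Q = (2.22)(8.314)(389) ln(29/15.5) = 7180 × 0.6265 = 4498 J.

Q ≈ 4500 J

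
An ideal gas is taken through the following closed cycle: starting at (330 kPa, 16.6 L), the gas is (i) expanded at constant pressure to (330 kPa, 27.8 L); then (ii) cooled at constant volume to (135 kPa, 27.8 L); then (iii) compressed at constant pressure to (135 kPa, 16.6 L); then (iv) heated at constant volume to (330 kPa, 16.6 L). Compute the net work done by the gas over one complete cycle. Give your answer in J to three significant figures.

W_net ≈ 2180 J

Constant-volume legs do no work.
W(i) = (330)(27.8 − 16.6) = 3696 J; W(iii) = (135)(16.6 − 27.8) = -1512 J.
W_net = 3696 − 1512 = 2184 J (the clockwise enclosed area).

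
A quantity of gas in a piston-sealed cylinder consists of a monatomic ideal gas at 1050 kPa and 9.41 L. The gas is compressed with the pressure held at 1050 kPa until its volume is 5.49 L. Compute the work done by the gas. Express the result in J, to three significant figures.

W ≈ -4120 J

Isobaric: W = P ΔV.
W = (1050 kPa)(5.49 − 9.41 L) = (1050)(-3.92) = -4116 J.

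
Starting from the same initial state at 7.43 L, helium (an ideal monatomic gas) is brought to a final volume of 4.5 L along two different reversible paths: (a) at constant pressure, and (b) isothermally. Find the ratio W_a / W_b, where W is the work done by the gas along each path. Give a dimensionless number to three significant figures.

Path (a) isobaric: W = P₁(V₂ − V₁) → W_a/(P₁V₁) = -0.3943.
Path (b) isothermal: W = P₁V₁ ln(V₂/V₁) → W_b/(P₁V₁) = -0.5014.
W_a / W_b = -0.3943 / -0.5014 = 0.7864.

W_a / W_b ≈ 0.786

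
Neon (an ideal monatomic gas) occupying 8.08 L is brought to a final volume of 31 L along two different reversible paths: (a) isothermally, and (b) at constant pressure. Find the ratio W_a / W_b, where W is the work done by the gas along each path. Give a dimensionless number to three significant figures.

W_a / W_b ≈ 0.474

Path (a) isothermal: W = P₁V₁ ln(V₂/V₁) → W_a/(P₁V₁) = 1.345.
Path (b) isobaric: W = P₁(V₂ − V₁) → W_b/(P₁V₁) = 2.837.
W_a / W_b = 1.345 / 2.837 = 0.474.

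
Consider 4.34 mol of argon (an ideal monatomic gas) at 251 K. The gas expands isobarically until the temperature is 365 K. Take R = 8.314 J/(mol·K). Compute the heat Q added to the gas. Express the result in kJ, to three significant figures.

Isobaric: W = nRΔT = (4.34)(8.314)(114) = 4113 J.
ΔU = nCᵥΔT with Cᵥ = 3R/2: ΔU = (4.34)(12.47)(114) = 6170 J.
Q = ΔU + W = 6170 + 4113 = 10284 J.

Q ≈ 10.3 kJ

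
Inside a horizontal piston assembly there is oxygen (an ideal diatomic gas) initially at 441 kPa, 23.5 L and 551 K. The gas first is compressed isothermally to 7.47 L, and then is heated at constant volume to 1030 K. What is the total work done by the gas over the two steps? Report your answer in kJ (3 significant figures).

W_total ≈ -11.9 kJ

Step 1 (isothermal): W = P₁V₁ ln(V₂/V₁) = (10364) ln(7.47/23.5) = -11878 J.
Step 2 (isochoric): W = 0 (constant volume).
W_total = -11878 + 0 = -11878 J.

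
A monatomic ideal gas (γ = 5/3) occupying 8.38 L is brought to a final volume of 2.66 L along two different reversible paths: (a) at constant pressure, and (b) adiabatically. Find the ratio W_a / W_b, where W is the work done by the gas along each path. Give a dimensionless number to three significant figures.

Path (a) isobaric: W = P₁(V₂ − V₁) → W_a/(P₁V₁) = -0.6826.
Path (b) adiabatic: W = P₁V₁(1 − (V₁/V₂)^(γ−1))/(γ−1) → W_b/(P₁V₁) = -1.724.
W_a / W_b = -0.6826 / -1.724 = 0.396.

W_a / W_b ≈ 0.396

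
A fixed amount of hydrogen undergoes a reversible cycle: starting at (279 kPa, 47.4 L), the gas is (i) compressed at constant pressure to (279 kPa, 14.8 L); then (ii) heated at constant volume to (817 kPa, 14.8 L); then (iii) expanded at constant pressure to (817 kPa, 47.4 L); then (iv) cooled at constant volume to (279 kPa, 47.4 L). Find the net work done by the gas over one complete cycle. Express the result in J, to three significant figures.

W_net ≈ 17500 J

Constant-volume legs do no work.
W(i) = (279)(14.8 − 47.4) = -9095 J; W(iii) = (817)(47.4 − 14.8) = 26634 J.
W_net = -9095 + 26634 = 17539 J (the clockwise enclosed area).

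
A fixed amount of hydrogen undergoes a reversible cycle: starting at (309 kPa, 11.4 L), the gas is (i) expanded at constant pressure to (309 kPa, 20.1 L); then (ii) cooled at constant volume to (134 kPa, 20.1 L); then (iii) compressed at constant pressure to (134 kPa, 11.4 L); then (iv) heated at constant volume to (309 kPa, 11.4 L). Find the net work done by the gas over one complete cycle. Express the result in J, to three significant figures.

W_net ≈ 1520 J

Constant-volume legs do no work.
W(i) = (309)(20.1 − 11.4) = 2688 J; W(iii) = (134)(11.4 − 20.1) = -1166 J.
W_net = 2688 − 1166 = 1522 J (the clockwise enclosed area).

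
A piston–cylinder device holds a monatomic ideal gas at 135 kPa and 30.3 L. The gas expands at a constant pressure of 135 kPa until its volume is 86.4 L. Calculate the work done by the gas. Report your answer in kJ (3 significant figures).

Isobaric: W = P ΔV.
W = (135 kPa)(86.4 − 30.3 L) = (135)(56.1) = 7574 J.

W ≈ 7.57 kJ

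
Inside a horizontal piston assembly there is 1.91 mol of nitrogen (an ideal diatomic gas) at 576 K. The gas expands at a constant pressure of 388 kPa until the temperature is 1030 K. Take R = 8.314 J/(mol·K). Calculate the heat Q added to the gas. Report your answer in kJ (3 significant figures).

Isobaric: W = nRΔT = (1.91)(8.314)(454) = 7209 J.
ΔU = nCᵥΔT with Cᵥ = 5R/2: ΔU = (1.91)(20.79)(454) = 18024 J.
Q = ΔU + W = 18024 + 7209 = 25233 J.

Q ≈ 25.2 kJ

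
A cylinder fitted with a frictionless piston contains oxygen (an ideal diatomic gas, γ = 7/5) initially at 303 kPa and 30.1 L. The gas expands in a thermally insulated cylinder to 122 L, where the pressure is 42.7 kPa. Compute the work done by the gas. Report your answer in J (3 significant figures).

W ≈ 9780 J

Adiabatic: W = (P₁V₁ − P₂V₂)/(γ − 1) with γ = 7/5.
P₁V₁ = 9120 J, P₂V₂ = 5209 J.
W = (9120 − 5209) / 0.4 = 9777 J.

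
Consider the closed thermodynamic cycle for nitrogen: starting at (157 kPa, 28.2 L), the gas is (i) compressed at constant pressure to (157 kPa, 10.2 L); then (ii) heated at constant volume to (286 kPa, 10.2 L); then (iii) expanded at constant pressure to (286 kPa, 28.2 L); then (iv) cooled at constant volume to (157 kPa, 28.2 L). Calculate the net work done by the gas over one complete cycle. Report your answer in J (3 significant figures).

W_net ≈ 2320 J

Constant-volume legs do no work.
W(i) = (157)(10.2 − 28.2) = -2826 J; W(iii) = (286)(28.2 − 10.2) = 5148 J.
W_net = -2826 + 5148 = 2322 J (the clockwise enclosed area).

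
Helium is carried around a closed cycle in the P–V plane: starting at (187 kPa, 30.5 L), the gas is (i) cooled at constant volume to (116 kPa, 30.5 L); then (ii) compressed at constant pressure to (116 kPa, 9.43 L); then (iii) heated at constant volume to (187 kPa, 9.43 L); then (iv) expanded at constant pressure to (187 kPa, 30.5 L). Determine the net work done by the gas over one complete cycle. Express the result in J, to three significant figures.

Constant-volume legs do no work.
W(ii) = (116)(9.43 − 30.5) = -2444 J; W(iv) = (187)(30.5 − 9.43) = 3940 J.
W_net = -2444 + 3940 = 1496 J (the clockwise enclosed area).

W_net ≈ 1500 J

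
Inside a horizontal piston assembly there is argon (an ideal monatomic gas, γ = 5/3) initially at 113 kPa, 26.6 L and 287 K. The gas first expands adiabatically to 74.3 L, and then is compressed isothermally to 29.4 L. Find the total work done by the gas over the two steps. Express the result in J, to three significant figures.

W_total ≈ 830 J

Step 1 (adiabatic): W = (P₁V₁ − P₂V₂)/(γ−1) = (3006 − 1515)/0.667 = 2235 J.
After step 1: P = 20.4 kPa, V = 74.3 L, T = 144.7 K.
Step 2 (isothermal): W = P₁V₁ ln(V₂/V₁) = (1515) ln(29.4/74.3) = -1405 J.
W_total = 2235 − 1405 = 830.4 J.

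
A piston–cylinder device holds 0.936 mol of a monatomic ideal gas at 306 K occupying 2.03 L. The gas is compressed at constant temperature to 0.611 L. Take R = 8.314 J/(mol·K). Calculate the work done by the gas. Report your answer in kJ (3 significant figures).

W ≈ -2.86 kJ

Isothermal: W = nRT ln(V₂/V₁).
W = (0.936)(8.314)(306) × ln(0.611/2.03)
  = 2381 × -1.201
W_by_gas = -2859 J.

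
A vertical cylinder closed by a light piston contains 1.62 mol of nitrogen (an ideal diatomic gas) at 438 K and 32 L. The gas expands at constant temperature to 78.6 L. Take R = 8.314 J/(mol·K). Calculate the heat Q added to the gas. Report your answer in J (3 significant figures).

Q ≈ 5300 J

Isothermal ⇒ ΔU = 0, so Q = W = nRT ln(V₂/V₁).
Q = (1.62)(8.314)(438) ln(78.6/32) = 5899 × 0.8986 = 5301 J.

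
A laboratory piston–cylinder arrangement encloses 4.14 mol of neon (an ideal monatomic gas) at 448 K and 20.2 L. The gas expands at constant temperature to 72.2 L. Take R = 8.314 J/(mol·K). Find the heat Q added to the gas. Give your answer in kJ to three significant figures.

Isothermal ⇒ ΔU = 0, so Q = W = nRT ln(V₂/V₁).
Q = (4.14)(8.314)(448) ln(72.2/20.2) = 15420 × 1.274 = 19642 J.

Q ≈ 19.6 kJ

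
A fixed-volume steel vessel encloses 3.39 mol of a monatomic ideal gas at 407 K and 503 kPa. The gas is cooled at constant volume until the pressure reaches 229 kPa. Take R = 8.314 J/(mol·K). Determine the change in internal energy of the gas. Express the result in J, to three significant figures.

ΔU ≈ -9370 J

Constant volume ⇒ W = 0, so Q = ΔU = nCᵥΔT with Cᵥ = 3R/2 = 12.47 J/(mol·K).
At constant V, T₂/T₁ = P₂/P₁ ⇒ ΔT = T₁(P₂/P₁ − 1) = 407·(229/503 − 1) = -221.7 K.
ΔU = (3.39)(12.47)(-221.7) = -9373 J.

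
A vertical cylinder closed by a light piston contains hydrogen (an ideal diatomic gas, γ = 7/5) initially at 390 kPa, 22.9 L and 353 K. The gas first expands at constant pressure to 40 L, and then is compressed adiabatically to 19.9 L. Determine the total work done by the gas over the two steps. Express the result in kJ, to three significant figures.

Step 1 (isobaric): W = PΔV = (390 kPa)(40 − 22.9 L) = 6669 J.
After step 1: P = 390 kPa, V = 40 L, T = 616.6 K.
Step 2 (adiabatic): W = (P₁V₁ − P₂V₂)/(γ−1) = (15600 − 20626)/0.4 = -12564 J.
W_total = 6669 − 12564 = -5895 J.

W_total ≈ -5.90 kJ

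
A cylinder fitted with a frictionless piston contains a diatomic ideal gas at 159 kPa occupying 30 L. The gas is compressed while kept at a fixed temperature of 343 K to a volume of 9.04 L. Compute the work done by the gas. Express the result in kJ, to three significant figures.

W ≈ -5.72 kJ

Isothermal: W = nRT ln(V₂/V₁) = P₁V₁ ln(V₂/V₁).
P₁V₁ = (159 kPa)(30 L) = 4770 J.
W = 4770 × ln(9.04/30) = 4770 × -1.2
W_by_gas = -5722 J.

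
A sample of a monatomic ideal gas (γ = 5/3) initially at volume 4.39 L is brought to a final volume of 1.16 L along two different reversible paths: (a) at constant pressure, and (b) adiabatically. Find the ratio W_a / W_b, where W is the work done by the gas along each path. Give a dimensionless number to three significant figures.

W_a / W_b ≈ 0.343

Path (a) isobaric: W = P₁(V₂ − V₁) → W_a/(P₁V₁) = -0.7358.
Path (b) adiabatic: W = P₁V₁(1 − (V₁/V₂)^(γ−1))/(γ−1) → W_b/(P₁V₁) = -2.143.
W_a / W_b = -0.7358 / -2.143 = 0.3434.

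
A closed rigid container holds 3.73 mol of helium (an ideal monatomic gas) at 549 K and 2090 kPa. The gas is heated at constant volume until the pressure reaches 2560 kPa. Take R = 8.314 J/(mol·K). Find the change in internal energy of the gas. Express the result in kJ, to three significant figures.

Constant volume ⇒ W = 0, so Q = ΔU = nCᵥΔT with Cᵥ = 3R/2 = 12.47 J/(mol·K).
At constant V, T₂/T₁ = P₂/P₁ ⇒ ΔT = T₁(P₂/P₁ − 1) = 549·(2560/2090 − 1) = 123.5 K.
ΔU = (3.73)(12.47)(123.5) = 5743 J.

ΔU ≈ 5.74 kJ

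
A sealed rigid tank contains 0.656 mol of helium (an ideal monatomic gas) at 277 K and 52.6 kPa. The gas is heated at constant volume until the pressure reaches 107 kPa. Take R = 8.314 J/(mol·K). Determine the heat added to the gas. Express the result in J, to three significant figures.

Q ≈ 2340 J

Constant volume ⇒ W = 0, so Q = ΔU = nCᵥΔT with Cᵥ = 3R/2 = 12.47 J/(mol·K).
At constant V, T₂/T₁ = P₂/P₁ ⇒ ΔT = T₁(P₂/P₁ − 1) = 277·(107/52.6 − 1) = 286.5 K.
ΔU = (0.656)(12.47)(286.5) = 2344 J.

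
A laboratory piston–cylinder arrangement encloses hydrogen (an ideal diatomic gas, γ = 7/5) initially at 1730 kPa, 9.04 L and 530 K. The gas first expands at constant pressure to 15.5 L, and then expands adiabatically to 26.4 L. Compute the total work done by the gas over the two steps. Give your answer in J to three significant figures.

W_total ≈ 24000 J

Step 1 (isobaric): W = PΔV = (1730 kPa)(15.5 − 9.04 L) = 11176 J.
After step 1: P = 1730 kPa, V = 15.5 L, T = 908.7 K.
Step 2 (adiabatic): W = (P₁V₁ − P₂V₂)/(γ−1) = (26815 − 21670)/0.4 = 12861 J.
W_total = 11176 + 12861 = 24037 J.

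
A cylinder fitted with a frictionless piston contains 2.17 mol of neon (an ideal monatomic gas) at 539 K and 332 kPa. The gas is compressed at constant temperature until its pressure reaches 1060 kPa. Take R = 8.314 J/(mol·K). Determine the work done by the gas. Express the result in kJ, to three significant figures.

W ≈ -11.3 kJ

Isothermal process: W = nRT ln(V₂/V₁) = nRT ln(P₁/P₂).
W = (2.17)(8.314)(539) × ln(332/1060)
  = 9724 × ln(0.3132) = 9724 × -1.161
W_by_gas = -11289 J.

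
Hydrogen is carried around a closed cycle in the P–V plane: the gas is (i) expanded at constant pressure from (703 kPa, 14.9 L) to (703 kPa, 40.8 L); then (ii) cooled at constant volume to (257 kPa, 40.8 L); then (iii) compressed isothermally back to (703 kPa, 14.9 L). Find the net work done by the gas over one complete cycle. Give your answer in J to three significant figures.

W_net ≈ 7650 J

Leg (i): W = PΔV = (703)(40.8 − 14.9) = 18208 J.
Leg (ii): W = 0.
Leg (iii): W = PᵢVᵢ ln(V_f/Vᵢ) = (10486) ln(14.9/40.8) = -10562 J.
W_net = 18208 − 10562 = 7645 J.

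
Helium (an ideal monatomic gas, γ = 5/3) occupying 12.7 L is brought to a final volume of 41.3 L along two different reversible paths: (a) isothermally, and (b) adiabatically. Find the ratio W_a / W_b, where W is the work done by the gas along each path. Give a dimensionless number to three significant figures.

Path (a) isothermal: W = P₁V₁ ln(V₂/V₁) → W_a/(P₁V₁) = 1.179.
Path (b) adiabatic: W = P₁V₁(1 − (V₁/V₂)^(γ−1))/(γ−1) → W_b/(P₁V₁) = 0.8166.
W_a / W_b = 1.179 / 0.8166 = 1.444.

W_a / W_b ≈ 1.44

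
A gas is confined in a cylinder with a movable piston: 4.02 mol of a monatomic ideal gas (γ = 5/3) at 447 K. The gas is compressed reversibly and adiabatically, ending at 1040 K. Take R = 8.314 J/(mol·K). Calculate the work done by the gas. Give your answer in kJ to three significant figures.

W ≈ -29.7 kJ

Adiabatic ⇒ Q = 0, so W_by = −ΔU = nCᵥ(T₁ − T₂).
Cᵥ = 3R/2 = 12.47 J/(mol·K).
W = (4.02)(12.47)(447 − 1040) = -29729 J.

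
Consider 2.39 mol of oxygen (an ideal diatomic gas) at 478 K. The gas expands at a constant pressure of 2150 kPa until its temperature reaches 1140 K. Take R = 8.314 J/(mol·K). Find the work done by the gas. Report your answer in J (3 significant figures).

Isobaric: W = P ΔV = nR ΔT.
W = (2.39)(8.314)(1140 − 478) = 13154 J.

W ≈ 13200 J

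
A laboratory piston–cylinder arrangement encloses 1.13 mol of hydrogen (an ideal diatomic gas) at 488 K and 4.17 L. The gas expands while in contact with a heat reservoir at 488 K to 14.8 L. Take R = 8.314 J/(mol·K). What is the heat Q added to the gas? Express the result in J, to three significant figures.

Isothermal ⇒ ΔU = 0, so Q = W = nRT ln(V₂/V₁).
Q = (1.13)(8.314)(488) ln(14.8/4.17) = 4585 × 1.267 = 5807 J.

Q ≈ 5810 J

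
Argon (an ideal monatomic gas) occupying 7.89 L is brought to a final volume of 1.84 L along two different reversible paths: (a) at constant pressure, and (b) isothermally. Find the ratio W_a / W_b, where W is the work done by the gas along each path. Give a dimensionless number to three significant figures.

Path (a) isobaric: W = P₁(V₂ − V₁) → W_a/(P₁V₁) = -0.7668.
Path (b) isothermal: W = P₁V₁ ln(V₂/V₁) → W_b/(P₁V₁) = -1.456.
W_a / W_b = -0.7668 / -1.456 = 0.5267.

W_a / W_b ≈ 0.527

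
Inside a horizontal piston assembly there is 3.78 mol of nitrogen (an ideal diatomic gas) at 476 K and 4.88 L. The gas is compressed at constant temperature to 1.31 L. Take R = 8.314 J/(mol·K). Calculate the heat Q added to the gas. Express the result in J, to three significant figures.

Q ≈ -19700 J

Isothermal ⇒ ΔU = 0, so Q = W = nRT ln(V₂/V₁).
Q = (3.78)(8.314)(476) ln(1.31/4.88) = 14959 × -1.315 = -19673 J.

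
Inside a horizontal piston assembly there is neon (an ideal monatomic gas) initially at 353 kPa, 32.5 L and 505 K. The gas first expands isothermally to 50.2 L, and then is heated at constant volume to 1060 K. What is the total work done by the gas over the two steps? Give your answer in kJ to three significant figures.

W_total ≈ 4.99 kJ

Step 1 (isothermal): W = P₁V₁ ln(V₂/V₁) = (11472) ln(50.2/32.5) = 4988 J.
Step 2 (isochoric): W = 0 (constant volume).
W_total = 4988 + 0 = 4988 J.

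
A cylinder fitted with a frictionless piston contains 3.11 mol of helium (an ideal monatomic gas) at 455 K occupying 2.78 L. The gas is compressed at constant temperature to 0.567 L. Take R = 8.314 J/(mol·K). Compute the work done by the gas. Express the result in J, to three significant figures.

Isothermal: W = nRT ln(V₂/V₁).
W = (3.11)(8.314)(455) × ln(0.567/2.78)
  = 11765 × -1.59
W_by_gas = -18704 J.

W ≈ -18700 J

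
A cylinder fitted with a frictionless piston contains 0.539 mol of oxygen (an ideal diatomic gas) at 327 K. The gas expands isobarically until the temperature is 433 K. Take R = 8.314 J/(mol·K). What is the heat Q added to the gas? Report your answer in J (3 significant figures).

Q ≈ 1660 J

Isobaric: W = nRΔT = (0.539)(8.314)(106) = 475 J.
ΔU = nCᵥΔT with Cᵥ = 5R/2: ΔU = (0.539)(20.79)(106) = 1188 J.
Q = ΔU + W = 1188 + 475 = 1663 J.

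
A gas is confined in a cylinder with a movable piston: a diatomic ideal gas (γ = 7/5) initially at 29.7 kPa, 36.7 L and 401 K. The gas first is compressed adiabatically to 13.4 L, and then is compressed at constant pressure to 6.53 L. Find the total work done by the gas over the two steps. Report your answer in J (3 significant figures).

W_total ≈ -2190 J

Step 1 (adiabatic): W = (P₁V₁ − P₂V₂)/(γ−1) = (1090 − 1631)/0.4 = -1352 J.
After step 1: P = 121.7 kPa, V = 13.4 L, T = 600 K.
Step 2 (isobaric): W = PΔV = (121.7 kPa)(6.53 − 13.4 L) = -836.2 J.
W_total = -1352 − 836.2 = -2189 J.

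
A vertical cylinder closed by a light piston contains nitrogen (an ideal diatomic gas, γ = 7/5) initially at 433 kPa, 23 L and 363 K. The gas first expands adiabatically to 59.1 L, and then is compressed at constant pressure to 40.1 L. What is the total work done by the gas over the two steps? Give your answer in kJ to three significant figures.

W_total ≈ 5.63 kJ

Step 1 (adiabatic): W = (P₁V₁ − P₂V₂)/(γ−1) = (9959 − 6828)/0.4 = 7828 J.
After step 1: P = 115.5 kPa, V = 59.1 L, T = 248.9 K.
Step 2 (isobaric): W = PΔV = (115.5 kPa)(40.1 − 59.1 L) = -2195 J.
W_total = 7828 − 2195 = 5633 J.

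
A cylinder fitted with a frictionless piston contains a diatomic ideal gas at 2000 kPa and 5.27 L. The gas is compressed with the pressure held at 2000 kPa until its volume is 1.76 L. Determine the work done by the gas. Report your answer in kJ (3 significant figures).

Isobaric: W = P ΔV.
W = (2000 kPa)(1.76 − 5.27 L) = (2000)(-3.51) = -7020 J.

W ≈ -7.02 kJ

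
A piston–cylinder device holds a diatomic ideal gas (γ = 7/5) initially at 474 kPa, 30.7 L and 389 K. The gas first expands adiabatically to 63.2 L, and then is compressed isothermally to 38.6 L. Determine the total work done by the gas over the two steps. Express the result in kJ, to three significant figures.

Step 1 (adiabatic): W = (P₁V₁ − P₂V₂)/(γ−1) = (14552 − 10901)/0.4 = 9126 J.
After step 1: P = 172.5 kPa, V = 63.2 L, T = 291.4 K.
Step 2 (isothermal): W = P₁V₁ ln(V₂/V₁) = (10901) ln(38.6/63.2) = -5375 J.
W_total = 9126 − 5375 = 3751 J.

W_total ≈ 3.75 kJ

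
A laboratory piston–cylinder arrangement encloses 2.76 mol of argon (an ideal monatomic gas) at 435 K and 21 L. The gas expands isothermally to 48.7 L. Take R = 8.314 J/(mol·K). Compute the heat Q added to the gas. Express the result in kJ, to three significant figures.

Q ≈ 8.40 kJ

Isothermal ⇒ ΔU = 0, so Q = W = nRT ln(V₂/V₁).
Q = (2.76)(8.314)(435) ln(48.7/21) = 9982 × 0.8412 = 8396 J.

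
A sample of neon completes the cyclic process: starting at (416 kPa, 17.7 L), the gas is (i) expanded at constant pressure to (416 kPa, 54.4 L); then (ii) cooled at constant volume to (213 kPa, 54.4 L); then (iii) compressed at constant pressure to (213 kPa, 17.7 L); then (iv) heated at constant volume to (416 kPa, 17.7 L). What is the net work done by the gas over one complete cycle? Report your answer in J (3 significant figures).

W_net ≈ 7450 J

Constant-volume legs do no work.
W(i) = (416)(54.4 − 17.7) = 15267 J; W(iii) = (213)(17.7 − 54.4) = -7817 J.
W_net = 15267 − 7817 = 7450 J (the clockwise enclosed area).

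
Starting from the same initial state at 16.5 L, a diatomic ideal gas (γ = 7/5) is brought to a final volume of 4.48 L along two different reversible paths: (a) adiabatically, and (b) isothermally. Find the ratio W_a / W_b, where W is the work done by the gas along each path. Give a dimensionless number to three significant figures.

W_a / W_b ≈ 1.31

Path (a) adiabatic: W = P₁V₁(1 − (V₁/V₂)^(γ−1))/(γ−1) → W_a/(P₁V₁) = -1.711.
Path (b) isothermal: W = P₁V₁ ln(V₂/V₁) → W_b/(P₁V₁) = -1.304.
W_a / W_b = -1.711 / -1.304 = 1.313.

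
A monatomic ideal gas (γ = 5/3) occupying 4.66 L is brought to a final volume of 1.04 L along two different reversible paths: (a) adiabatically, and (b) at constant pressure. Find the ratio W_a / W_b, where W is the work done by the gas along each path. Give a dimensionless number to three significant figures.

Path (a) adiabatic: W = P₁V₁(1 − (V₁/V₂)^(γ−1))/(γ−1) → W_a/(P₁V₁) = -2.577.
Path (b) isobaric: W = P₁(V₂ − V₁) → W_b/(P₁V₁) = -0.7768.
W_a / W_b = -2.577 / -0.7768 = 3.317.

W_a / W_b ≈ 3.32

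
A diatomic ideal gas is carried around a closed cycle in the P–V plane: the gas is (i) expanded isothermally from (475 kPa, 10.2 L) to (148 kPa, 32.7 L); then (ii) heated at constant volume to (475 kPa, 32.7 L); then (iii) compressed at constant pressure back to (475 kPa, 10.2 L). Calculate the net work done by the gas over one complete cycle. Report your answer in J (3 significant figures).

Leg (i): W = PᵢVᵢ ln(V_f/Vᵢ) = (4845) ln(32.7/10.2) = 5644 J.
Leg (ii): W = 0.
Leg (iii): W = PΔV = (475)(10.2 − 32.7) = -10688 J.
W_net = 5644 − 10688 = -5043 J.

W_net ≈ -5040 J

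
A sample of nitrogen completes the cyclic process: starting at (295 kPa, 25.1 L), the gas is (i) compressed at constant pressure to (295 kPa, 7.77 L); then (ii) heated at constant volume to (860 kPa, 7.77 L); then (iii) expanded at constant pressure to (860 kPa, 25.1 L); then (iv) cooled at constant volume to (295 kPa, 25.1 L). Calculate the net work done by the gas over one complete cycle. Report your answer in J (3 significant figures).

Constant-volume legs do no work.
W(i) = (295)(7.77 − 25.1) = -5112 J; W(iii) = (860)(25.1 − 7.77) = 14904 J.
W_net = -5112 + 14904 = 9791 J (the clockwise enclosed area).

W_net ≈ 9790 J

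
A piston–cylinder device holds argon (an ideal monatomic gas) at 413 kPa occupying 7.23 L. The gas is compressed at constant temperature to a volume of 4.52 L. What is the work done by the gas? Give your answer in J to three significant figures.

Isothermal: W = nRT ln(V₂/V₁) = P₁V₁ ln(V₂/V₁).
P₁V₁ = (413 kPa)(7.23 L) = 2986 J.
W = 2986 × ln(4.52/7.23) = 2986 × -0.4697
W_by_gas = -1403 J.

W ≈ -1400 J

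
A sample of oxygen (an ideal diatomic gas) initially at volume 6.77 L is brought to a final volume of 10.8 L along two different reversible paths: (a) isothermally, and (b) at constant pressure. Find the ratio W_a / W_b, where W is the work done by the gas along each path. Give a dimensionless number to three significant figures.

Path (a) isothermal: W = P₁V₁ ln(V₂/V₁) → W_a/(P₁V₁) = 0.467.
Path (b) isobaric: W = P₁(V₂ − V₁) → W_b/(P₁V₁) = 0.5953.
W_a / W_b = 0.467 / 0.5953 = 0.7846.

W_a / W_b ≈ 0.785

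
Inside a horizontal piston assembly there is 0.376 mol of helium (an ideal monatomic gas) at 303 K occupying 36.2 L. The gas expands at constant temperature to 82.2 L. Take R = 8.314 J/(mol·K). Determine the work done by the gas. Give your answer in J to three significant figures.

Isothermal: W = nRT ln(V₂/V₁).
W = (0.376)(8.314)(303) × ln(82.2/36.2)
  = 947.2 × 0.8201
W_by_gas = 776.8 J.

W ≈ 777 J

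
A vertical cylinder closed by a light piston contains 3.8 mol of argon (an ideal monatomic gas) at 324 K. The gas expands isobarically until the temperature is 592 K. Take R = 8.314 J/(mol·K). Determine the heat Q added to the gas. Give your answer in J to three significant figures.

Q ≈ 21200 J

Isobaric: W = nRΔT = (3.8)(8.314)(268) = 8467 J.
ΔU = nCᵥΔT with Cᵥ = 3R/2: ΔU = (3.8)(12.47)(268) = 12700 J.
Q = ΔU + W = 12700 + 8467 = 21167 J.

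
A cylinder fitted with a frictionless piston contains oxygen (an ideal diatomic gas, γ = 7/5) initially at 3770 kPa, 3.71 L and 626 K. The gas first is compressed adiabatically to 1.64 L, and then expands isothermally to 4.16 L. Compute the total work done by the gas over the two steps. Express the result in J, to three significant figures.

W_total ≈ 4540 J

Step 1 (adiabatic): W = (P₁V₁ − P₂V₂)/(γ−1) = (13987 − 19388)/0.4 = -13503 J.
After step 1: P = 11822 kPa, V = 1.64 L, T = 867.7 K.
Step 2 (isothermal): W = P₁V₁ ln(V₂/V₁) = (19388) ln(4.16/1.64) = 18046 J.
W_total = -13503 + 18046 = 4544 J.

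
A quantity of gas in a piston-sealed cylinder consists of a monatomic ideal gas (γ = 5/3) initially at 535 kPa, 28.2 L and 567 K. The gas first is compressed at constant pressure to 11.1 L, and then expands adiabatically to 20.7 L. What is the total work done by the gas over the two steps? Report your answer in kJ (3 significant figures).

Step 1 (isobaric): W = PΔV = (535 kPa)(11.1 − 28.2 L) = -9148 J.
After step 1: P = 535 kPa, V = 11.1 L, T = 223.2 K.
Step 2 (adiabatic): W = (P₁V₁ − P₂V₂)/(γ−1) = (5938 − 3920)/0.667 = 3028 J.
W_total = -9148 + 3028 = -6120 J.

W_total ≈ -6.12 kJ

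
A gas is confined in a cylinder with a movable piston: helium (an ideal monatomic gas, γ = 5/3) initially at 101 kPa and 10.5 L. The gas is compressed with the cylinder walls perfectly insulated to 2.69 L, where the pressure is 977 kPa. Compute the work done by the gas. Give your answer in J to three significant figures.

Adiabatic: W = (P₁V₁ − P₂V₂)/(γ − 1) with γ = 5/3.
P₁V₁ = 1060 J, P₂V₂ = 2628 J.
W = (1060 − 2628) / 0.6667 = -2351 J.

W ≈ -2350 J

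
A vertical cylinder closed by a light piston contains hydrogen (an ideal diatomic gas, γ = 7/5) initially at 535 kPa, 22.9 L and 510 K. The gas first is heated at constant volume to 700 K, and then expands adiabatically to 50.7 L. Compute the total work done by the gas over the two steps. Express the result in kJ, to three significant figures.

Step 1 (isochoric): W = 0 (constant volume).
After step 1: P = 734.3 kPa (V unchanged).
Step 2 (adiabatic): W = (P₁V₁ − P₂V₂)/(γ−1) = (16816 − 12236)/0.4 = 11449 J.
W_total = 0 + 11449 = 11449 J.

W_total ≈ 11.4 kJ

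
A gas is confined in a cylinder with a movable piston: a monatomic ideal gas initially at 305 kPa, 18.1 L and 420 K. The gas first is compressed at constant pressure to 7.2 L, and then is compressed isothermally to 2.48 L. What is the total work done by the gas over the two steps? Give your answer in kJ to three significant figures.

W_total ≈ -5.67 kJ

Step 1 (isobaric): W = PΔV = (305 kPa)(7.2 − 18.1 L) = -3325 J.
After step 1: P = 305 kPa, V = 7.2 L, T = 167.1 K.
Step 2 (isothermal): W = P₁V₁ ln(V₂/V₁) = (2196) ln(2.48/7.2) = -2341 J.
W_total = -3325 − 2341 = -5665 J.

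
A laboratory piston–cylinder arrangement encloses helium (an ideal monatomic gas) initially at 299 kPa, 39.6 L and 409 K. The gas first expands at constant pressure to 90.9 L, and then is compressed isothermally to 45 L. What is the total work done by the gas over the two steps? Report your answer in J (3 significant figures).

W_total ≈ -3770 J

Step 1 (isobaric): W = PΔV = (299 kPa)(90.9 − 39.6 L) = 15339 J.
After step 1: P = 299 kPa, V = 90.9 L, T = 938.8 K.
Step 2 (isothermal): W = P₁V₁ ln(V₂/V₁) = (27179) ln(45/90.9) = -19110 J.
W_total = 15339 − 19110 = -3771 J.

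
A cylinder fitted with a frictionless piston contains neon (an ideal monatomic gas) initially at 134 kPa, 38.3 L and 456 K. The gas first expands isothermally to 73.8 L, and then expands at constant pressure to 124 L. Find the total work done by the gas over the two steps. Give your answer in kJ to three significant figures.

W_total ≈ 6.86 kJ

Step 1 (isothermal): W = P₁V₁ ln(V₂/V₁) = (5132) ln(73.8/38.3) = 3366 J.
After step 1: P = 69.54 kPa, V = 73.8 L, T = 456 K.
Step 2 (isobaric): W = PΔV = (69.54 kPa)(124 − 73.8 L) = 3491 J.
W_total = 3366 + 3491 = 6857 J.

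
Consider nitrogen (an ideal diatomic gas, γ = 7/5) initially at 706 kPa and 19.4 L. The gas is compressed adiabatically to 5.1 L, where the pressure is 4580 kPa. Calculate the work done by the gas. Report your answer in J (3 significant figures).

Adiabatic: W = (P₁V₁ − P₂V₂)/(γ − 1) with γ = 7/5.
P₁V₁ = 13696 J, P₂V₂ = 23358 J.
W = (13696 − 23358) / 0.4 = -24154 J.

W ≈ -24200 J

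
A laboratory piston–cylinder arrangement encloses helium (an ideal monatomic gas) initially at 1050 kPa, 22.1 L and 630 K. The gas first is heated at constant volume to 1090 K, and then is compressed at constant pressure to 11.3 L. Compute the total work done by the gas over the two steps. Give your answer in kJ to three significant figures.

W_total ≈ -19.6 kJ

Step 1 (isochoric): W = 0 (constant volume).
After step 1: P = 1817 kPa (V unchanged).
Step 2 (isobaric): W = PΔV = (1817 kPa)(11.3 − 22.1 L) = -19620 J.
W_total = 0 − 19620 = -19620 J.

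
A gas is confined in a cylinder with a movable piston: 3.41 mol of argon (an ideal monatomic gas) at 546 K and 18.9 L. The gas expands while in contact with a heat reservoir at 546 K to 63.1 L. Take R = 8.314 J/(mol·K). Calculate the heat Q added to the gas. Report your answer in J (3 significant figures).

Q ≈ 18700 J

Isothermal ⇒ ΔU = 0, so Q = W = nRT ln(V₂/V₁).
Q = (3.41)(8.314)(546) ln(63.1/18.9) = 15480 × 1.206 = 18661 J.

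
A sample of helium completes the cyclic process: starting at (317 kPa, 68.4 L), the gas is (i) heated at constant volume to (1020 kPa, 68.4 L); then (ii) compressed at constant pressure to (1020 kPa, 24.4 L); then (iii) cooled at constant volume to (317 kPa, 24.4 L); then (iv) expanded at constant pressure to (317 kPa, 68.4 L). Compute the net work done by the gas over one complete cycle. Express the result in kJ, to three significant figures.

Constant-volume legs do no work.
W(ii) = (1020)(24.4 − 68.4) = -44880 J; W(iv) = (317)(68.4 − 24.4) = 13948 J.
W_net = -44880 + 13948 = -30932 J (the counter-clockwise enclosed area).

W_net ≈ -30.9 kJ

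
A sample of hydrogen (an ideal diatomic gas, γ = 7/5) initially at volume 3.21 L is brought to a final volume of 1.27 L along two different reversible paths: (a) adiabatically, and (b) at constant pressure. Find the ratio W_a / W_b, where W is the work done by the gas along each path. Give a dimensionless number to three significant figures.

Path (a) adiabatic: W = P₁V₁(1 − (V₁/V₂)^(γ−1))/(γ−1) → W_a/(P₁V₁) = -1.123.
Path (b) isobaric: W = P₁(V₂ − V₁) → W_b/(P₁V₁) = -0.6044.
W_a / W_b = -1.123 / -0.6044 = 1.858.

W_a / W_b ≈ 1.86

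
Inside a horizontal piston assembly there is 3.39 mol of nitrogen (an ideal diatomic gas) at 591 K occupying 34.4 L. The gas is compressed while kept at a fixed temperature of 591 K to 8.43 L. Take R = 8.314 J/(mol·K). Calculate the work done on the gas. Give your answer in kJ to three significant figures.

Isothermal: W = nRT ln(V₂/V₁).
W = (3.39)(8.314)(591) × ln(8.43/34.4)
  = 16657 × -1.406
W_by_gas = -23424 J; work on gas = −W_by = 23424 J.

W ≈ 23.4 kJ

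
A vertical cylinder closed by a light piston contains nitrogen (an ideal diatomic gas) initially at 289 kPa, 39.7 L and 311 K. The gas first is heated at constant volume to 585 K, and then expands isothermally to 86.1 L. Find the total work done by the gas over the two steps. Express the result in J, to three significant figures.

Step 1 (isochoric): W = 0 (constant volume).
After step 1: P = 543.6 kPa (V unchanged).
Step 2 (isothermal): W = P₁V₁ ln(V₂/V₁) = (21582) ln(86.1/39.7) = 16708 J.
W_total = 0 + 16708 = 16708 J.

W_total ≈ 16700 J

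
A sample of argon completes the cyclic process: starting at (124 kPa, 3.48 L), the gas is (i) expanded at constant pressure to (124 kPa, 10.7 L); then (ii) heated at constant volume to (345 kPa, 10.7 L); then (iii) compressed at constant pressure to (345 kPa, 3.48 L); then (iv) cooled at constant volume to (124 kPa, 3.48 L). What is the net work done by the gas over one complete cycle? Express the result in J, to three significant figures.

W_net ≈ -1600 J

Constant-volume legs do no work.
W(i) = (124)(10.7 − 3.48) = 895.3 J; W(iii) = (345)(3.48 − 10.7) = -2491 J.
W_net = 895.3 − 2491 = -1596 J (the counter-clockwise enclosed area).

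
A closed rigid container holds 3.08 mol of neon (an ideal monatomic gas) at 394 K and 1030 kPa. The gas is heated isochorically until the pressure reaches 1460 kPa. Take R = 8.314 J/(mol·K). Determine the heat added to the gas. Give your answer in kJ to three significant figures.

Q ≈ 6.32 kJ

Constant volume ⇒ W = 0, so Q = ΔU = nCᵥΔT with Cᵥ = 3R/2 = 12.47 J/(mol·K).
At constant V, T₂/T₁ = P₂/P₁ ⇒ ΔT = T₁(P₂/P₁ − 1) = 394·(1460/1030 − 1) = 164.5 K.
ΔU = (3.08)(12.47)(164.5) = 6318 J.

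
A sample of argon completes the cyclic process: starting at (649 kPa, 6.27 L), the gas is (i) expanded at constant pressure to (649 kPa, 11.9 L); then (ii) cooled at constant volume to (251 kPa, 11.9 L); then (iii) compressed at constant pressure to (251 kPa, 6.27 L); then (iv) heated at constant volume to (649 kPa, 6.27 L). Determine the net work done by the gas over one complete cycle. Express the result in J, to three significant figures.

W_net ≈ 2240 J

Constant-volume legs do no work.
W(i) = (649)(11.9 − 6.27) = 3654 J; W(iii) = (251)(6.27 − 11.9) = -1413 J.
W_net = 3654 − 1413 = 2241 J (the clockwise enclosed area).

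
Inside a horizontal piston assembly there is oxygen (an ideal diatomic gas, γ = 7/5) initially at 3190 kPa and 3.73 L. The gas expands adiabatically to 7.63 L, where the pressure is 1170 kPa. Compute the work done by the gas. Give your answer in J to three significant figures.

Adiabatic: W = (P₁V₁ − P₂V₂)/(γ − 1) with γ = 7/5.
P₁V₁ = 11899 J, P₂V₂ = 8927 J.
W = (11899 − 8927) / 0.4 = 7429 J.

W ≈ 7430 J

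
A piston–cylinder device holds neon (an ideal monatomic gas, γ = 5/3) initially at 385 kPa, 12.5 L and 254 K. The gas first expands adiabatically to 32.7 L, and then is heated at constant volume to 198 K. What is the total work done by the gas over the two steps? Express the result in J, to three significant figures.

W_total ≈ 3420 J

Step 1 (adiabatic): W = (P₁V₁ − P₂V₂)/(γ−1) = (4812 − 2535)/0.667 = 3417 J.
Step 2 (isochoric): W = 0 (constant volume).
W_total = 3417 + 0 = 3417 J.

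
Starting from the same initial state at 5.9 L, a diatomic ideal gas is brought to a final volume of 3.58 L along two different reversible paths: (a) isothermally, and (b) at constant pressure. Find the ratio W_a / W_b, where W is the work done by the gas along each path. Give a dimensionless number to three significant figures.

Path (a) isothermal: W = P₁V₁ ln(V₂/V₁) → W_a/(P₁V₁) = -0.4996.
Path (b) isobaric: W = P₁(V₂ − V₁) → W_b/(P₁V₁) = -0.3932.
W_a / W_b = -0.4996 / -0.3932 = 1.271.

W_a / W_b ≈ 1.27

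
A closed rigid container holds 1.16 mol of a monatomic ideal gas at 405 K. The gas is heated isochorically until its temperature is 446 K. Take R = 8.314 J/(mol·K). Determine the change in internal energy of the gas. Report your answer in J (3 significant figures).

ΔU ≈ 593 J

Constant volume ⇒ W = 0, so Q = ΔU = nCᵥΔT with Cᵥ = 3R/2 = 12.47 J/(mol·K).
ΔU = (1.16)(12.47)(446 − 405) = 593.1 J.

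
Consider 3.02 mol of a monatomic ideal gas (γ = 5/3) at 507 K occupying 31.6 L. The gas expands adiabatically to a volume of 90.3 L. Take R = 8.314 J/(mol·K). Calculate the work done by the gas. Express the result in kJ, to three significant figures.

Adiabatic: TV^(γ−1) = const with γ = 5/3.
T₂ = T₁ (V₁/V₂)^(γ−1) = 507 × (31.6/90.3)^0.667 = 507 × 0.4966 = 251.8 K.
W_by = nCᵥ(T₁ − T₂) = (3.02)(12.47)(507 − 251.8) = 9613 J.

W ≈ 9.61 kJ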